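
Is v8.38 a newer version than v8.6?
Yes. Version numbers are compared segment by segment as integers, not as decimals: minor version 38 > 6, so v8.38 > v8.6 (even though the decimal 8.38 < 8.6).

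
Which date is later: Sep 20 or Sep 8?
Sep 20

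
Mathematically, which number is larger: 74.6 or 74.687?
74.687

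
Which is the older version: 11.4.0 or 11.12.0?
11.4.0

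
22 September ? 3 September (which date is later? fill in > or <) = >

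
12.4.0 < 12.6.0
True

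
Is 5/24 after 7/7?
No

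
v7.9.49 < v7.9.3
False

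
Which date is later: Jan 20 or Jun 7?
Jun 7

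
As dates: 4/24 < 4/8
False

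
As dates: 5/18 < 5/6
False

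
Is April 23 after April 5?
Yes. Day 23 comes after day 5 in April — this is a date comparison, not a decimal one (the decimal 4.23 would be smaller than 4.5).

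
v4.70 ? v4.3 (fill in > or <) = >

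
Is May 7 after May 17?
No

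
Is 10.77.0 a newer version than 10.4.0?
Yes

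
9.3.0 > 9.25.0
False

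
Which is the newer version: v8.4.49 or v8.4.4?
v8.4.49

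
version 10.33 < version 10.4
False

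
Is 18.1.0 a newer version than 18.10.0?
No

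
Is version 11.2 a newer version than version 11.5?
No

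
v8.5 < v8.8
True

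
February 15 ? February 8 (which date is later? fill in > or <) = >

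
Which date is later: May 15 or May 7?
May 15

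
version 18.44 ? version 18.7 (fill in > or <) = >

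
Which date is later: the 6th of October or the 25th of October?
the 25th of October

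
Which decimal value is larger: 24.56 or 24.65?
24.65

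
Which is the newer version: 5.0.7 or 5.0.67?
5.0.67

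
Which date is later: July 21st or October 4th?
October 4th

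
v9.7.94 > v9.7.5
True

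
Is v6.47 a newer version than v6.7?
Yes. Version numbers are compared segment by segment as integers, not as decimals: minor version 47 > 7, so v6.47 > v6.7 (even though the decimal 6.47 < 6.7).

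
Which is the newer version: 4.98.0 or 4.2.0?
4.98.0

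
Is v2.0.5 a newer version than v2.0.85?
No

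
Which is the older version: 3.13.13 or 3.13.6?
3.13.6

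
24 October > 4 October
True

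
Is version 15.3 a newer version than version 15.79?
No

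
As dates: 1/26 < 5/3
True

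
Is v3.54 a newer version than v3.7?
Yes. Version numbers are compared segment by segment as integers, not as decimals: minor version 54 > 7, so v3.54 > v3.7 (even though the decimal 3.54 < 3.7).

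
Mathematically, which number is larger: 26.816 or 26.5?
26.816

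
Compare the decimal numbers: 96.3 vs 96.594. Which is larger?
96.594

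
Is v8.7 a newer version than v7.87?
Yes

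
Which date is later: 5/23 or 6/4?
6/4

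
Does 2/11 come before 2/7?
No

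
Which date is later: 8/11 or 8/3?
8/11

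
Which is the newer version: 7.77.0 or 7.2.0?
7.77.0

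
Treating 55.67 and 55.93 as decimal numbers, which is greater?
55.93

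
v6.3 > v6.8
False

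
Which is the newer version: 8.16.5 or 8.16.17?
8.16.17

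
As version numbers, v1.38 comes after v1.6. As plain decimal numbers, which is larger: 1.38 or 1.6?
1.6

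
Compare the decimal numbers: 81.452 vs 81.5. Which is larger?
81.5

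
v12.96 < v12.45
False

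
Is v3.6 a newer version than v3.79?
No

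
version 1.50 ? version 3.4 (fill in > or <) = <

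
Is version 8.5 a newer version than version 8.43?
No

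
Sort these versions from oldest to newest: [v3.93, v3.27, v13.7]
[v3.27, v3.93, v13.7]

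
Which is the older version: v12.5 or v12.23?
v12.5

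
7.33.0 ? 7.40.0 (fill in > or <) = <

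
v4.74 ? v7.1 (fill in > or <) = <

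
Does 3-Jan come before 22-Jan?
Yes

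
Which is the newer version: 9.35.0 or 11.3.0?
11.3.0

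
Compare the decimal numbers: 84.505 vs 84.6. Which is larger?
84.6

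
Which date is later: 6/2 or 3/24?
6/2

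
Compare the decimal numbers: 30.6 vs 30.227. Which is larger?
30.6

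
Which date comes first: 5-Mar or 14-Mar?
5-Mar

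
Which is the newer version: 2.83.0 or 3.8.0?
3.8.0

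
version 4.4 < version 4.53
True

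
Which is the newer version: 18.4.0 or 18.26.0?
18.26.0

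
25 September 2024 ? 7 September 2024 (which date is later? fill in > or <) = >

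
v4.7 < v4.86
True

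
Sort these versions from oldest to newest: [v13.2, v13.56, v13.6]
[v13.2, v13.6, v13.56]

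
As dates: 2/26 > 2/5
True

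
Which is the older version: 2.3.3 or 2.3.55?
2.3.3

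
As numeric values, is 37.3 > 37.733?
False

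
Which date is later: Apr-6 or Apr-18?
Apr-18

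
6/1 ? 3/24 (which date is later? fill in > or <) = >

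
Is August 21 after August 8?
Yes. Day 21 comes after day 8 in August — this is a date comparison, not a decimal one (the decimal 8.21 would be smaller than 8.8).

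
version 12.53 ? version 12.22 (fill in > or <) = >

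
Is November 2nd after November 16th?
No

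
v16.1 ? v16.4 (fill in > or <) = <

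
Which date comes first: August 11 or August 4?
August 4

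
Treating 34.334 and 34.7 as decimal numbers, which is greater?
34.7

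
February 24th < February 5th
False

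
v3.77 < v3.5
False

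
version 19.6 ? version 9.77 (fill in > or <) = >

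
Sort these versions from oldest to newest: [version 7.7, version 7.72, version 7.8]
[version 7.7, version 7.8, version 7.72]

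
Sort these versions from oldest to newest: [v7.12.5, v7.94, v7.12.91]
[v7.12.5, v7.12.91, v7.94]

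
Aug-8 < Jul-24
False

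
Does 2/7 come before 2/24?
Yes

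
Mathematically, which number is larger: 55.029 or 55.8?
55.8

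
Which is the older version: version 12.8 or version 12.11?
version 12.8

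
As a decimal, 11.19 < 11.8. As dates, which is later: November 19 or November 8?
November 19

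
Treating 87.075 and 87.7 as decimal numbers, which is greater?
87.7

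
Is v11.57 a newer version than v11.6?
Yes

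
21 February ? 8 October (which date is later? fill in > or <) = <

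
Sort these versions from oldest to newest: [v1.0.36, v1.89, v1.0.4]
[v1.0.4, v1.0.36, v1.89]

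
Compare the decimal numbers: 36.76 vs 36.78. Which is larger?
36.78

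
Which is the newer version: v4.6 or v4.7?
v4.7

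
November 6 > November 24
False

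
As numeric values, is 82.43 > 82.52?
False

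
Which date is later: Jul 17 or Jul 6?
Jul 17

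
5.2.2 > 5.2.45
False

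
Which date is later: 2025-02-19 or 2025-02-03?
2025-02-19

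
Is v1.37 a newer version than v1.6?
Yes. Version numbers are compared segment by segment as integers, not as decimals: minor version 37 > 6, so v1.37 > v1.6 (even though the decimal 1.37 < 1.6).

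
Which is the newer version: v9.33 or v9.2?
v9.33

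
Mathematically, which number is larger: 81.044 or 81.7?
81.7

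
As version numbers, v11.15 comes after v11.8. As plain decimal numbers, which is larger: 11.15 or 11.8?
11.8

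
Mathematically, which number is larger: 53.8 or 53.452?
53.8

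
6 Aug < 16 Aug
True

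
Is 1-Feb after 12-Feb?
No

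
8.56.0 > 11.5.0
False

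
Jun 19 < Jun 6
False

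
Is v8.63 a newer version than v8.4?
Yes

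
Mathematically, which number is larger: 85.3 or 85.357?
85.357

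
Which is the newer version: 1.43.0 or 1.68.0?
1.68.0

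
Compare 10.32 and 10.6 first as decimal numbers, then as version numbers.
As decimals: 10.32 < 10.6. As versions: v10.32 > v10.6 (minor version 32 > 6).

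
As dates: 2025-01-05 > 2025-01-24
False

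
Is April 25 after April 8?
Yes. Day 25 comes after day 8 in April — this is a date comparison, not a decimal one (the decimal 4.25 would be smaller than 4.8).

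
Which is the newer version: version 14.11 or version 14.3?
version 14.11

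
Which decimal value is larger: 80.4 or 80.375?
80.4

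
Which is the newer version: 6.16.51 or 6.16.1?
6.16.51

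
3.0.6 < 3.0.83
True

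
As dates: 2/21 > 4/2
False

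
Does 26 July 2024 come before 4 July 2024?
No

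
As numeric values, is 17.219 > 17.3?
False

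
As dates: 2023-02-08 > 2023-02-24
False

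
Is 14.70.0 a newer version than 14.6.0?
Yes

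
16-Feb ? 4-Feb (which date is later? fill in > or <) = >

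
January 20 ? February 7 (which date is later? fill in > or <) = <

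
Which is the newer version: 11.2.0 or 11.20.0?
11.20.0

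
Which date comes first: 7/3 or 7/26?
7/3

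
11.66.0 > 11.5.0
True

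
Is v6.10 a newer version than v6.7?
Yes. Version numbers are compared segment by segment as integers, not as decimals: minor version 10 > 7, so v6.10 > v6.7 (even though the decimal 6.10 < 6.7).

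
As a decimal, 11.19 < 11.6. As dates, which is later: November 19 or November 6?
November 19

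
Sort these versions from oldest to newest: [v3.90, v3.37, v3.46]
[v3.37, v3.46, v3.90]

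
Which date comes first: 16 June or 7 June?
7 June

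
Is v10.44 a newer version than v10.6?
Yes. Version numbers are compared segment by segment as integers, not as decimals: minor version 44 > 6, so v10.44 > v10.6 (even though the decimal 10.44 < 10.6).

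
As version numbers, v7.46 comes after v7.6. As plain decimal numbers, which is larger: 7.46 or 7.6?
7.6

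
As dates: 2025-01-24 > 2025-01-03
True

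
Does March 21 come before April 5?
Yes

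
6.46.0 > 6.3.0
True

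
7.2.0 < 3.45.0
False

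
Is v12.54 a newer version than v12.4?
Yes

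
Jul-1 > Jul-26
False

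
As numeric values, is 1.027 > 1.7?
False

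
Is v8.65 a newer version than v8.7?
Yes. Version numbers are compared segment by segment as integers, not as decimals: minor version 65 > 7, so v8.65 > v8.7 (even though the decimal 8.65 < 8.7).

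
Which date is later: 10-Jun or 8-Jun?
10-Jun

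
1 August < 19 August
True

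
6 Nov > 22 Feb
True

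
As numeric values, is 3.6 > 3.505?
True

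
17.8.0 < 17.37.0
True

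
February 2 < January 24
False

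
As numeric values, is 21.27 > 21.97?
False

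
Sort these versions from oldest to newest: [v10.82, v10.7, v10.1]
[v10.1, v10.7, v10.82]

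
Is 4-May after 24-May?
No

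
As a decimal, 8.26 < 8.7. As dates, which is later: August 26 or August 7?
August 26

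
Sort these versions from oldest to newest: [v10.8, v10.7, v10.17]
[v10.7, v10.8, v10.17]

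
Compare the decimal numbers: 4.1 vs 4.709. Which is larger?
4.709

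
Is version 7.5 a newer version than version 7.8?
No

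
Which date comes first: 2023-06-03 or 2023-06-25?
2023-06-03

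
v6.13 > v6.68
False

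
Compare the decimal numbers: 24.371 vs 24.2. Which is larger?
24.371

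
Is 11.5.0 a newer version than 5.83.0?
Yes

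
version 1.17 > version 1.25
False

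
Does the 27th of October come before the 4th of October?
No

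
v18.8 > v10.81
True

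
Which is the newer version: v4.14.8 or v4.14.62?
v4.14.62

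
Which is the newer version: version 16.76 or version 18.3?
version 18.3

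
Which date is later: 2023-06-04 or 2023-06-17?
2023-06-17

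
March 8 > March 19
False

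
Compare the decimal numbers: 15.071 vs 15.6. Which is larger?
15.6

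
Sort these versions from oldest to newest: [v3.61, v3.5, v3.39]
[v3.5, v3.39, v3.61]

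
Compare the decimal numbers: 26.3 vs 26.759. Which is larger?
26.759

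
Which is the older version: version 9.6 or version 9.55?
version 9.6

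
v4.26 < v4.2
False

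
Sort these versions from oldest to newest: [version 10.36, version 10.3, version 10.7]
[version 10.3, version 10.7, version 10.36]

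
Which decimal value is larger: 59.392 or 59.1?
59.392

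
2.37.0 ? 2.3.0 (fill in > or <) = >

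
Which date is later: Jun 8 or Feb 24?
Jun 8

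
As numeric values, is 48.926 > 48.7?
True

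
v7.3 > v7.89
False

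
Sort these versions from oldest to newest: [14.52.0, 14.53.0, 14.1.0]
[14.1.0, 14.52.0, 14.53.0]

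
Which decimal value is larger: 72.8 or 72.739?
72.8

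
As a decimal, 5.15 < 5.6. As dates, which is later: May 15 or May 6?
May 15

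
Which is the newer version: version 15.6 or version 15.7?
version 15.7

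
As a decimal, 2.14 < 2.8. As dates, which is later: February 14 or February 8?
February 14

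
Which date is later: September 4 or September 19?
September 19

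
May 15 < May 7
False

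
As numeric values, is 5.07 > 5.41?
False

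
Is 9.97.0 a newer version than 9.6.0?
Yes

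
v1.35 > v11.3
False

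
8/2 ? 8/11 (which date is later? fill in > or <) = <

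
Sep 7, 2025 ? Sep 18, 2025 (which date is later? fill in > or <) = <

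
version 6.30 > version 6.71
False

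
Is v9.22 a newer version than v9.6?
Yes. Version numbers are compared segment by segment as integers, not as decimals: minor version 22 > 6, so v9.22 > v9.6 (even though the decimal 9.22 < 9.6).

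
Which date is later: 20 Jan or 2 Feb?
2 Feb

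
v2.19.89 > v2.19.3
True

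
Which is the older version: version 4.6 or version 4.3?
version 4.3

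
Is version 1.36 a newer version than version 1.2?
Yes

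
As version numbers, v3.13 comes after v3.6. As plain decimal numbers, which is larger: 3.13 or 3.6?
3.6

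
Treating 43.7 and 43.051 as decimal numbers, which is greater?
43.7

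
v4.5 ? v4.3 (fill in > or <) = >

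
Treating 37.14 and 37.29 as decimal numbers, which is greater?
37.29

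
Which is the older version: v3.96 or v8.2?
v3.96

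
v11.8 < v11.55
True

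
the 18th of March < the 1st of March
False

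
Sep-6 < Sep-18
True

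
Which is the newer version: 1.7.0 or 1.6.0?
1.7.0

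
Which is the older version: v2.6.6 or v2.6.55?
v2.6.6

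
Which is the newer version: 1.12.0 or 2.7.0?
2.7.0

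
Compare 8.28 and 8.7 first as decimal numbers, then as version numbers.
As decimals: 8.28 < 8.7. As versions: v8.28 > v8.7 (minor version 28 > 7).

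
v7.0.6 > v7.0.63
False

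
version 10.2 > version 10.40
False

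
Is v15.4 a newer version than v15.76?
No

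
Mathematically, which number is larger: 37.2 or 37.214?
37.214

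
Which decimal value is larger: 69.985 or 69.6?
69.985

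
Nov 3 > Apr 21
True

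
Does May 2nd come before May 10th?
Yes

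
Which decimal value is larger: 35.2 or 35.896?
35.896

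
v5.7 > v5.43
False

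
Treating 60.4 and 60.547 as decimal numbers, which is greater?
60.547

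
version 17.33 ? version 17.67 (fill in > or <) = <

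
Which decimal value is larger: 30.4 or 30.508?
30.508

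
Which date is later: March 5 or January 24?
March 5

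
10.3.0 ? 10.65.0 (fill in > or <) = <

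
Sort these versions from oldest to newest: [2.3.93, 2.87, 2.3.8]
[2.3.8, 2.3.93, 2.87]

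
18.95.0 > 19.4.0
False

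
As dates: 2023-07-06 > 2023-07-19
False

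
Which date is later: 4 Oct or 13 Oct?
13 Oct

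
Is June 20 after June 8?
Yes. Day 20 comes after day 8 in June — this is a date comparison, not a decimal one (the decimal 6.20 would be smaller than 6.8).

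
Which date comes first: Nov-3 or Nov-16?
Nov-3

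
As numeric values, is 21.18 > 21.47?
False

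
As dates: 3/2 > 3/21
False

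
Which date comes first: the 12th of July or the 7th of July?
the 7th of July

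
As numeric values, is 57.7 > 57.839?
False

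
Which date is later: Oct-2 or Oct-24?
Oct-24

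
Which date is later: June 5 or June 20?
June 20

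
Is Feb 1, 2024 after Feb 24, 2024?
No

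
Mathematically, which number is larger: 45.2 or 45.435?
45.435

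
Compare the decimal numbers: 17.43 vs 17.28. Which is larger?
17.43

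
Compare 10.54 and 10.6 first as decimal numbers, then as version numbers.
As decimals: 10.54 < 10.6. As versions: v10.54 > v10.6 (minor version 54 > 6).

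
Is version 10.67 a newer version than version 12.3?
No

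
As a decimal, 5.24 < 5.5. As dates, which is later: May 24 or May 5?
May 24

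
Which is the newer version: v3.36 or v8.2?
v8.2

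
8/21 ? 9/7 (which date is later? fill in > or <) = <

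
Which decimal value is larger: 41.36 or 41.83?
41.83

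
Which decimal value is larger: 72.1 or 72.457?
72.457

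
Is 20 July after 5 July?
Yes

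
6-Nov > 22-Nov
False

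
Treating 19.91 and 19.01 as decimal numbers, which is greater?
19.91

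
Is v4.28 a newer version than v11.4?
No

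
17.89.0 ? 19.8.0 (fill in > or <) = <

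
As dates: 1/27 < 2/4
True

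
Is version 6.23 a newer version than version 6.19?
Yes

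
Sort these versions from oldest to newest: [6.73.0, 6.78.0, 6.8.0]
[6.8.0, 6.73.0, 6.78.0]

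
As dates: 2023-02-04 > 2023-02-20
False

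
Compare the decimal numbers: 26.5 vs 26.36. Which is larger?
26.5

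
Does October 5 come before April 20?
No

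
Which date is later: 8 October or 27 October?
27 October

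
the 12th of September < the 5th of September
False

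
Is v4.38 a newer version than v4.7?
Yes. Version numbers are compared segment by segment as integers, not as decimals: minor version 38 > 7, so v4.38 > v4.7 (even though the decimal 4.38 < 4.7).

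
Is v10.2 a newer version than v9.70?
Yes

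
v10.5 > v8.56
True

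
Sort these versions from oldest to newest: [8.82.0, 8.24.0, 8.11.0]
[8.11.0, 8.24.0, 8.82.0]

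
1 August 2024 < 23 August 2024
True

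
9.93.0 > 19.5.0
False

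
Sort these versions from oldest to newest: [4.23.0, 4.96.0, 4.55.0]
[4.23.0, 4.55.0, 4.96.0]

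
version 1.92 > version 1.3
True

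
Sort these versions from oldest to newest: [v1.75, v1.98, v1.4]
[v1.4, v1.75, v1.98]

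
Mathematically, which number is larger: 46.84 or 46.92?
46.92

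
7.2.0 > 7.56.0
False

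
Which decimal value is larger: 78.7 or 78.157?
78.7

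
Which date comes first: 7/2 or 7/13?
7/2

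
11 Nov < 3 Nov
False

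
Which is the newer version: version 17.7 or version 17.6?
version 17.7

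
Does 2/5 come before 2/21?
Yes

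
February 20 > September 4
False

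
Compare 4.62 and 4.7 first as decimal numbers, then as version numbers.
As decimals: 4.62 < 4.7. As versions: v4.62 > v4.7 (minor version 62 > 7).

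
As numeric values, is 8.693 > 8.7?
False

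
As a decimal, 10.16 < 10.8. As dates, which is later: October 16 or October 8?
October 16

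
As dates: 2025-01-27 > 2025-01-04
True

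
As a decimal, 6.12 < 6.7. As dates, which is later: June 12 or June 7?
June 12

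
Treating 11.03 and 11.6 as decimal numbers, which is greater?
11.6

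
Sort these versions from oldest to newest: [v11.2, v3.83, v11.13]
[v3.83, v11.2, v11.13]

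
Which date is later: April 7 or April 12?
April 12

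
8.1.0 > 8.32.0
False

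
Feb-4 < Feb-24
True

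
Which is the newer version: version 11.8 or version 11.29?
version 11.29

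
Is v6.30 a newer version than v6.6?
Yes. Version numbers are compared segment by segment as integers, not as decimals: minor version 30 > 6, so v6.30 > v6.6 (even though the decimal 6.30 < 6.6).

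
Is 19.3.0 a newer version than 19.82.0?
No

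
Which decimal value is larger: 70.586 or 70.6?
70.6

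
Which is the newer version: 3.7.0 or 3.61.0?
3.61.0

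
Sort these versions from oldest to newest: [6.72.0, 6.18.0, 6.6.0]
[6.6.0, 6.18.0, 6.72.0]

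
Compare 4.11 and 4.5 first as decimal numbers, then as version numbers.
As decimals: 4.11 < 4.5. As versions: v4.11 > v4.5 (minor version 11 > 5).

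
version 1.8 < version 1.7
False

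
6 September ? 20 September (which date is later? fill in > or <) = <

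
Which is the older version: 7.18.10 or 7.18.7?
7.18.7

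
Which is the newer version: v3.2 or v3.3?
v3.3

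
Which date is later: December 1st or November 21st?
December 1st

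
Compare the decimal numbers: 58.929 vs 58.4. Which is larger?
58.929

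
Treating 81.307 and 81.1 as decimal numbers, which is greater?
81.307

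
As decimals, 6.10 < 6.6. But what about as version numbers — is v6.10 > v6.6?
True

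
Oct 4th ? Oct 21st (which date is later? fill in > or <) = <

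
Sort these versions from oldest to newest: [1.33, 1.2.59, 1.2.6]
[1.2.6, 1.2.59, 1.33]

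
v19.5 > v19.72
False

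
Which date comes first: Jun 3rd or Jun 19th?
Jun 3rd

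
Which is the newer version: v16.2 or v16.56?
v16.56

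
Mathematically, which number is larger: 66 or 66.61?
66.61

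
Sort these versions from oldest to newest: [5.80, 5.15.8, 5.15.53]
[5.15.8, 5.15.53, 5.80]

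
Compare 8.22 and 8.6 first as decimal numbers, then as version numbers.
As decimals: 8.22 < 8.6. As versions: v8.22 > v8.6 (minor version 22 > 6).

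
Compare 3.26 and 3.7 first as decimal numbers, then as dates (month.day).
As decimals: 3.26 < 3.7. As dates: 3/26 is later than 3/7 (day 26 > day 7).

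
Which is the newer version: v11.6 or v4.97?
v11.6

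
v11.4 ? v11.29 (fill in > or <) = <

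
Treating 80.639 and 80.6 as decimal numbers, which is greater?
80.639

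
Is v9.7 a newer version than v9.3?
Yes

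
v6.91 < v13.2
True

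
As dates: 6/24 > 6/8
True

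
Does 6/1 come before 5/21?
No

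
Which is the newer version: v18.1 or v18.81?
v18.81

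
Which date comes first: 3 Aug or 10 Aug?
3 Aug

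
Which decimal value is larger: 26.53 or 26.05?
26.53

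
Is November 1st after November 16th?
No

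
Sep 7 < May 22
False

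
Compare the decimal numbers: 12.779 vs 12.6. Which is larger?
12.779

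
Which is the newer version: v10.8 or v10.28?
v10.28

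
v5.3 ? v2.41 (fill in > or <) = >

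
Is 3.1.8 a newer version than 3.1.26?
No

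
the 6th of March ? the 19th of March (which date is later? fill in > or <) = <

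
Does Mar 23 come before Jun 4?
Yes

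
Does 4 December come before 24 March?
No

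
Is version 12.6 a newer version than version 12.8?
No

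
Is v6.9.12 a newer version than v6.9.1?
Yes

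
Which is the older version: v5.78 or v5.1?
v5.1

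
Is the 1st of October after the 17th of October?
No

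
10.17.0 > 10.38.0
False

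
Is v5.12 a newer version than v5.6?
Yes. Version numbers are compared segment by segment as integers, not as decimals: minor version 12 > 6, so v5.12 > v5.6 (even though the decimal 5.12 < 5.6).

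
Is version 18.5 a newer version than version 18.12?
No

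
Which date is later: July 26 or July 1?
July 26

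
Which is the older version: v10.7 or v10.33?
v10.7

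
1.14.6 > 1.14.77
False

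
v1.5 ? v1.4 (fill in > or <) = >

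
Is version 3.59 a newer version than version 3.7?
Yes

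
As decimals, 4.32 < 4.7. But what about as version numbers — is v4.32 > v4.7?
True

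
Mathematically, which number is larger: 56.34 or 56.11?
56.34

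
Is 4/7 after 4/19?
No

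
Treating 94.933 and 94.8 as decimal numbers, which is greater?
94.933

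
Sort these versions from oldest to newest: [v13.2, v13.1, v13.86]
[v13.1, v13.2, v13.86]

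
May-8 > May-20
False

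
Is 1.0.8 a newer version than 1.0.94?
No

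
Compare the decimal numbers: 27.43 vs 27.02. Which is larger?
27.43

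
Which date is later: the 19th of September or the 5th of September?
the 19th of September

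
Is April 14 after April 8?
Yes. Day 14 comes after day 8 in April — this is a date comparison, not a decimal one (the decimal 4.14 would be smaller than 4.8).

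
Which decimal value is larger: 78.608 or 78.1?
78.608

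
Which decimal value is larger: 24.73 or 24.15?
24.73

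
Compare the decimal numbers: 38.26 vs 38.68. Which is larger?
38.68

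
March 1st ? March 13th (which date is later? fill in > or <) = <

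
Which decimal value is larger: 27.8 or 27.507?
27.8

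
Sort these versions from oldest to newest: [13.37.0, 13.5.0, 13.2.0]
[13.2.0, 13.5.0, 13.37.0]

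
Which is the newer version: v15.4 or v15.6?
v15.6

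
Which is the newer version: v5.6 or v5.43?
v5.43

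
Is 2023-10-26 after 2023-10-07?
Yes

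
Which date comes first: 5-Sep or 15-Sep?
5-Sep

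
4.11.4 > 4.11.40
False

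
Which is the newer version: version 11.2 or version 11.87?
version 11.87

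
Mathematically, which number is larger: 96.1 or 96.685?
96.685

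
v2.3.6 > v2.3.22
False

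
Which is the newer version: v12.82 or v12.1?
v12.82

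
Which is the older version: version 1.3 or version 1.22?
version 1.3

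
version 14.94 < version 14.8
False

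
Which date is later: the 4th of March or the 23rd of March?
the 23rd of March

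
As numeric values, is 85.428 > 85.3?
True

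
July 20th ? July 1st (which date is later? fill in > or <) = >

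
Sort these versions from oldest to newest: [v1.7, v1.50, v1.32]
[v1.7, v1.32, v1.50]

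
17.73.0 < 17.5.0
False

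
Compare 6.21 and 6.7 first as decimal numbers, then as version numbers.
As decimals: 6.21 < 6.7. As versions: v6.21 > v6.7 (minor version 21 > 7).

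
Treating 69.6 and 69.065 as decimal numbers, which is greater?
69.6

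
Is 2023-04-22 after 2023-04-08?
Yes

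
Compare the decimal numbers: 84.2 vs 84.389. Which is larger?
84.389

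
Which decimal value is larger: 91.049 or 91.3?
91.3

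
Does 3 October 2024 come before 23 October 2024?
Yes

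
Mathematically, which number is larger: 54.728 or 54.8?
54.8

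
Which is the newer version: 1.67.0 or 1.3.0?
1.67.0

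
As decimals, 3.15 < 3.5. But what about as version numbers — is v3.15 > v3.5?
True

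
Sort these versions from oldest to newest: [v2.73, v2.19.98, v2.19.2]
[v2.19.2, v2.19.98, v2.73]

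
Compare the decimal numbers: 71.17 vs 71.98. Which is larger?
71.98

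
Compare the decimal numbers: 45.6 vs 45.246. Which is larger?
45.6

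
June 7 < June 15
True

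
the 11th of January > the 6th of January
True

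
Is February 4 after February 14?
No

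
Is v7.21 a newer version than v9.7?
No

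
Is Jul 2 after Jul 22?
No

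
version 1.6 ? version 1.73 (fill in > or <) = <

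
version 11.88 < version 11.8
False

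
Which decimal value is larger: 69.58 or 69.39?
69.58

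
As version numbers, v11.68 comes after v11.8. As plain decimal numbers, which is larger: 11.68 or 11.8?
11.8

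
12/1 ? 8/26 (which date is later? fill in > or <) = >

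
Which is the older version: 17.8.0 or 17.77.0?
17.8.0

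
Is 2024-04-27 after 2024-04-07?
Yes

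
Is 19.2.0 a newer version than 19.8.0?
No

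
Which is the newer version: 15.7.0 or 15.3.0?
15.7.0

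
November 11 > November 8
True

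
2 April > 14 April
False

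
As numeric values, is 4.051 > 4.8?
False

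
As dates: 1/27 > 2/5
False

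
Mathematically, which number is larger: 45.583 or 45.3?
45.583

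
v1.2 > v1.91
False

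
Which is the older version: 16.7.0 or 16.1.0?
16.1.0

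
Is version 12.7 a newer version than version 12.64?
No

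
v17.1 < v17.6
True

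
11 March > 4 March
True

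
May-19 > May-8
True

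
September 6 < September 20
True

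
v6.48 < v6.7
False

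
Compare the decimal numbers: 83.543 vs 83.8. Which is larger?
83.8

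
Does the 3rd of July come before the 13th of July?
Yes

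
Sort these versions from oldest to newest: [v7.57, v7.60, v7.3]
[v7.3, v7.57, v7.60]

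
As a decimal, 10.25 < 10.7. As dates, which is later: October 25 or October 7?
October 25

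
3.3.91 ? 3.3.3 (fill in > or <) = >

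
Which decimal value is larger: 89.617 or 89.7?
89.7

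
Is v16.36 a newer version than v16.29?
Yes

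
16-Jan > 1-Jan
True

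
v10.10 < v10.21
True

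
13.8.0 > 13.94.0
False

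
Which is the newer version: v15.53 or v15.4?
v15.53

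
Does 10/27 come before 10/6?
No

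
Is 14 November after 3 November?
Yes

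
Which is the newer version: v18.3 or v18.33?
v18.33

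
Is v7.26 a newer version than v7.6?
Yes. Version numbers are compared segment by segment as integers, not as decimals: minor version 26 > 6, so v7.26 > v7.6 (even though the decimal 7.26 < 7.6).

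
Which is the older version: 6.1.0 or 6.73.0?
6.1.0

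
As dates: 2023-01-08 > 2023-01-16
False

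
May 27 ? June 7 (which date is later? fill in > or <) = <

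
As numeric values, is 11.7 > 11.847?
False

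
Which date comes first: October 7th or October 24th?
October 7th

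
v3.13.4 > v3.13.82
False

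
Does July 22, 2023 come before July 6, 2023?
No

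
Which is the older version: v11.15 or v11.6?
v11.6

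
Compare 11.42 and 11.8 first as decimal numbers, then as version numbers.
As decimals: 11.42 < 11.8. As versions: v11.42 > v11.8 (minor version 42 > 8).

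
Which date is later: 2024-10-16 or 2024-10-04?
2024-10-16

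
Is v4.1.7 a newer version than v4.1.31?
No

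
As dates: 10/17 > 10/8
True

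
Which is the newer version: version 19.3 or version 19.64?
version 19.64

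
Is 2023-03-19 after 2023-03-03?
Yes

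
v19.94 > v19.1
True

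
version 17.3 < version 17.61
True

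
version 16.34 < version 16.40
True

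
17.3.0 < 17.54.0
True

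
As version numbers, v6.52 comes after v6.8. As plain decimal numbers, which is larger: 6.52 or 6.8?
6.8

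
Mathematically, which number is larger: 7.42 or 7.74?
7.74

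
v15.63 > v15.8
True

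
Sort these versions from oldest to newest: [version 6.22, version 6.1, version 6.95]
[version 6.1, version 6.22, version 6.95]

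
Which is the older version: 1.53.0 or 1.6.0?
1.6.0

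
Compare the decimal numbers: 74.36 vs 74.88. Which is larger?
74.88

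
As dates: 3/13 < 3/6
False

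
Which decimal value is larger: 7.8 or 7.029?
7.8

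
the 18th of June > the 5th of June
True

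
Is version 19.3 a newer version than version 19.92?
No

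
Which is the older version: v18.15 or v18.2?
v18.2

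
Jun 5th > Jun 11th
False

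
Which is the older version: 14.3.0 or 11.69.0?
11.69.0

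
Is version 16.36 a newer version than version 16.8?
Yes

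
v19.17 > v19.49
False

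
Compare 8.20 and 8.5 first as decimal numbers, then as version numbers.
As decimals: 8.20 < 8.5. As versions: v8.20 > v8.5 (minor version 20 > 5).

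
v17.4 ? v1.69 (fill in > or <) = >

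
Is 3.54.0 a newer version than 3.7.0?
Yes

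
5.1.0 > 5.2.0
False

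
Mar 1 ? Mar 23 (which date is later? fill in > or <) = <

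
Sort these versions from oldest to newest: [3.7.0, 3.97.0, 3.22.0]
[3.7.0, 3.22.0, 3.97.0]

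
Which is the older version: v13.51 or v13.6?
v13.6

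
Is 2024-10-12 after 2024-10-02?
Yes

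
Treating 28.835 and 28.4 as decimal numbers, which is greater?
28.835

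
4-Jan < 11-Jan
True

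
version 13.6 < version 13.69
True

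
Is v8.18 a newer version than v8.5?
Yes. Version numbers are compared segment by segment as integers, not as decimals: minor version 18 > 5, so v8.18 > v8.5 (even though the decimal 8.18 < 8.5).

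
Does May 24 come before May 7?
No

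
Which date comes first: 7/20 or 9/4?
7/20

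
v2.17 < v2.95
True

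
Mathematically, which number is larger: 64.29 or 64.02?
64.29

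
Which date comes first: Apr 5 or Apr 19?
Apr 5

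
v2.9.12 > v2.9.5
True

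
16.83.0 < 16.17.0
False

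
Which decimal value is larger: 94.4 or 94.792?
94.792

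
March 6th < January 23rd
False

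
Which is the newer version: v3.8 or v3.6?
v3.8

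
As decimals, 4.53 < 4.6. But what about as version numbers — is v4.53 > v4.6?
True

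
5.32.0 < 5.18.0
False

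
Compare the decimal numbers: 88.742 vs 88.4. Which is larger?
88.742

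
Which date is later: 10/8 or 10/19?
10/19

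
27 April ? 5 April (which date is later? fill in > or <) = >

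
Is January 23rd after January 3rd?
Yes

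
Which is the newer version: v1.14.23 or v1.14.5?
v1.14.23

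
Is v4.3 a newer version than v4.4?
No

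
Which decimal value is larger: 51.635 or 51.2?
51.635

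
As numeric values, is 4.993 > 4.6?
True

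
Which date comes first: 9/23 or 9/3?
9/3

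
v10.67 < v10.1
False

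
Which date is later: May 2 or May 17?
May 17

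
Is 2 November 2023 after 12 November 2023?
No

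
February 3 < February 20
True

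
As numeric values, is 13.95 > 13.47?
True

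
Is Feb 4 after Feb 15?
No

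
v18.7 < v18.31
True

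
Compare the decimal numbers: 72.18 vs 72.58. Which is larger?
72.58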